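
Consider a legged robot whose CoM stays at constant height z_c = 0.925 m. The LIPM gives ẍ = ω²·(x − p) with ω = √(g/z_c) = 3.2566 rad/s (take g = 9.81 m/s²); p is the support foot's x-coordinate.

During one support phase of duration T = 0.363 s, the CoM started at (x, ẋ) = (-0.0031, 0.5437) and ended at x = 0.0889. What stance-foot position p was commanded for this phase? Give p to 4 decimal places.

p = 0.1942

ωT = 3.2566·0.363 = 1.182146; cosh(ωT) = 1.783993, sinh(ωT) = 1.477372
x(T) = p + (x₀−p)·cosh(ωT) + (ẋ₀/ω)·sinh(ωT) ⇒ p·(1 − cosh) = x(T) − x₀·cosh − (ẋ₀/ω)·sinh
numerator   = 0.0889 − (-0.0031)·1.783993 − (0.5437/3.2566)·1.477372 = -0.152222
denominator = 1 − 1.783993 = -0.783993
p = -0.152222 / -0.783993 = 0.1942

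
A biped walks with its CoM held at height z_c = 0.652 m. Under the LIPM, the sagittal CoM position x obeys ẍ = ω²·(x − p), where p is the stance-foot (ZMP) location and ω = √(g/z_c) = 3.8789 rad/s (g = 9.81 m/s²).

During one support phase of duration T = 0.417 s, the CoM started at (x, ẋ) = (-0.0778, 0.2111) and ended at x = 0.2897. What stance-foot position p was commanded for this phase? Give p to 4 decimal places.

ωT = 3.8789·0.417 = 1.617501; cosh(ωT) = 2.619437, sinh(ωT) = 2.421043
x(T) = p + (x₀−p)·cosh(ωT) + (ẋ₀/ω)·sinh(ωT) ⇒ p·(1 − cosh) = x(T) − x₀·cosh − (ẋ₀/ω)·sinh
numerator   = 0.2897 − (-0.0778)·2.619437 − (0.2111/3.8789)·2.421043 = 0.361733
denominator = 1 − 2.619437 = -1.619437
p = 0.361733 / -1.619437 = -0.2234

p = -0.2234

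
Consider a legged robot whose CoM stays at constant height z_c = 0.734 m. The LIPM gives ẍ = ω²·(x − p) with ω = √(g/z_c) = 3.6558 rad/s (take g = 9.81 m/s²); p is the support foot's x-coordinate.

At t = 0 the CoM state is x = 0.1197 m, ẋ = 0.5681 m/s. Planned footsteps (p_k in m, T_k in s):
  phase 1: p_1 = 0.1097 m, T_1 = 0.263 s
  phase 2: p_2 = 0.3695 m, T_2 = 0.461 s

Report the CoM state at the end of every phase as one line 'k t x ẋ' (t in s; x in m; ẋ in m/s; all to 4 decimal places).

1 0.2630 0.2982 0.8924
2 0.7240 0.8063 1.8107

phase 1: p=0.1097, T=0.263, ωT=0.961475, cosh=1.498940, sinh=1.116612; start (x,ẋ)=(0.119700, 0.568100) → end (x,ẋ)=(0.298207, 0.892369)
phase 2: p=0.3695, T=0.461, ωT=1.685324, cosh=2.789791, sinh=2.604406; start (x,ẋ)=(0.298207, 0.892369) → end (x,ẋ)=(0.806336, 1.810734)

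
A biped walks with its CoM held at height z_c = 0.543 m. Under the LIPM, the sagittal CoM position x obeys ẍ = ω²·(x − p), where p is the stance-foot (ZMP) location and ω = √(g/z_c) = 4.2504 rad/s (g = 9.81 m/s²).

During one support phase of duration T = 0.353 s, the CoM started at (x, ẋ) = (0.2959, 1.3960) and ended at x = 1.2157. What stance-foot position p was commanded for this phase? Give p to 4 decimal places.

p = 0.1332

ωT = 4.2504·0.353 = 1.500391; cosh(ωT) = 2.353243, sinh(ωT) = 2.130200
x(T) = p + (x₀−p)·cosh(ωT) + (ẋ₀/ω)·sinh(ωT) ⇒ p·(1 − cosh) = x(T) − x₀·cosh − (ẋ₀/ω)·sinh
numerator   = 1.2157 − (0.2959)·2.353243 − (1.3960/4.2504)·2.130200 = -0.180267
denominator = 1 − 2.353243 = -1.353243
p = -0.180267 / -1.353243 = 0.1332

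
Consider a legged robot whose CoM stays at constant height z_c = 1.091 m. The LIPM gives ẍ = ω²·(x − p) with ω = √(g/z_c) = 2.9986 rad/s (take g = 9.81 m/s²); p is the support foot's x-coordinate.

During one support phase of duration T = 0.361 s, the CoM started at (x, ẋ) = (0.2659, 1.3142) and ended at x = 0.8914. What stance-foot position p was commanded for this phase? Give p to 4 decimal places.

p = 0.1840

ωT = 2.9986·0.361 = 1.082495; cosh(ωT) = 1.645392, sinh(ωT) = 1.306643
x(T) = p + (x₀−p)·cosh(ωT) + (ẋ₀/ω)·sinh(ωT) ⇒ p·(1 − cosh) = x(T) − x₀·cosh − (ẋ₀/ω)·sinh
numerator   = 0.8914 − (0.2659)·1.645392 − (1.3142/2.9986)·1.306643 = -0.118774
denominator = 1 − 1.645392 = -0.645392
p = -0.118774 / -0.645392 = 0.1840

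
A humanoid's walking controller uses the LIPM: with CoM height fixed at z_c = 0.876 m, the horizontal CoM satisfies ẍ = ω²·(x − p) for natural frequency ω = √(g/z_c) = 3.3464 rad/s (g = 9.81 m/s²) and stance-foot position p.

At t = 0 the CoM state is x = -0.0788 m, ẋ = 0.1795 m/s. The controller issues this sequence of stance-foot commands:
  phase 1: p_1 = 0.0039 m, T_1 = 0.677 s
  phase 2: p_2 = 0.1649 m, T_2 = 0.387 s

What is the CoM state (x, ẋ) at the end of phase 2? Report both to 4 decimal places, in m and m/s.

x = -0.6642, ẋ = -2.6141

phase 1: p=0.0039, T=0.677, ωT=2.265513, cosh=4.869921, sinh=4.766144; start (x,ẋ)=(-0.078800, 0.179500) → end (x,ẋ)=(-0.143188, -0.444867)
phase 2: p=0.1649, T=0.387, ωT=1.295057, cosh=1.962543, sinh=1.688661; start (x,ẋ)=(-0.143188, -0.444867) → end (x,ẋ)=(-0.664224, -2.614053)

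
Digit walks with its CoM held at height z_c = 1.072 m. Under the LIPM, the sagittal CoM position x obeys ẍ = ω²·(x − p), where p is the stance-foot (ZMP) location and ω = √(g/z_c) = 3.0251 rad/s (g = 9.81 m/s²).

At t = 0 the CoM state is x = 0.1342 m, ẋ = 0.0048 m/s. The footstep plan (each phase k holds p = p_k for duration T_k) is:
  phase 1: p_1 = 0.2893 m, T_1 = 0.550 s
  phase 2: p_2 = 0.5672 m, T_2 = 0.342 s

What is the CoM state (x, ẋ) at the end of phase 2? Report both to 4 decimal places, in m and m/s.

x = -1.0187, ẋ = -4.4669

phase 1: p=0.2893, T=0.550, ωT=1.663805, cosh=2.734389, sinh=2.544972; start (x,ẋ)=(0.134200, 0.004800) → end (x,ẋ)=(-0.130766, -1.180958)
phase 2: p=0.5672, T=0.342, ωT=1.034584, cosh=1.584655, sinh=1.229281; start (x,ẋ)=(-0.130766, -1.180958) → end (x,ẋ)=(-1.018729, -4.466934)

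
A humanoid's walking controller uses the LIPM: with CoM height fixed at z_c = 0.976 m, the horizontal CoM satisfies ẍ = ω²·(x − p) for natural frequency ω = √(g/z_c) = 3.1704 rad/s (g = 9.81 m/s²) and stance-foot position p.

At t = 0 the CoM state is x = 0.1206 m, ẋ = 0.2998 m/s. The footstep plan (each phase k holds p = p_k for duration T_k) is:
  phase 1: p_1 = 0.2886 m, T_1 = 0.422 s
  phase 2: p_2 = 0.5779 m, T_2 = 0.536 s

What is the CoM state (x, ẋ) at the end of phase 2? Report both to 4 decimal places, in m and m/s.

phase 1: p=0.2886, T=0.422, ωT=1.337909, cosh=2.036730, sinh=1.774336; start (x,ẋ)=(0.120600, 0.299800) → end (x,ẋ)=(0.114215, -0.334448)
phase 2: p=0.5779, T=0.536, ωT=1.699334, cosh=2.826555, sinh=2.643750; start (x,ẋ)=(0.114215, -0.334448) → end (x,ẋ)=(-1.011624, -4.831829)

x = -1.0116, ẋ = -4.8318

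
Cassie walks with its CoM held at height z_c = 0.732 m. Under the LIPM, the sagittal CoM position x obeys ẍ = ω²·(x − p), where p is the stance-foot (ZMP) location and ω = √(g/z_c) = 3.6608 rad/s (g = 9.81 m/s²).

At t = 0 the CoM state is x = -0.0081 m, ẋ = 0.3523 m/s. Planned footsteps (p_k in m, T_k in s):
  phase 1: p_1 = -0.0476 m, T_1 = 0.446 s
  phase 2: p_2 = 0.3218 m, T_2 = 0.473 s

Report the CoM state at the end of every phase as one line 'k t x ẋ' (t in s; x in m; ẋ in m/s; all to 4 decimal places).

phase 1: p=-0.0476, T=0.446, ωT=1.632717, cosh=2.656579, sinh=2.461181; start (x,ẋ)=(-0.008100, 0.352300) → end (x,ẋ)=(0.294189, 1.291803)
phase 2: p=0.3218, T=0.473, ωT=1.731558, cosh=2.913230, sinh=2.736221; start (x,ẋ)=(0.294189, 1.291803) → end (x,ẋ)=(1.206905, 3.486743)

1 0.4460 0.2942 1.2918
2 0.9190 1.2069 3.4867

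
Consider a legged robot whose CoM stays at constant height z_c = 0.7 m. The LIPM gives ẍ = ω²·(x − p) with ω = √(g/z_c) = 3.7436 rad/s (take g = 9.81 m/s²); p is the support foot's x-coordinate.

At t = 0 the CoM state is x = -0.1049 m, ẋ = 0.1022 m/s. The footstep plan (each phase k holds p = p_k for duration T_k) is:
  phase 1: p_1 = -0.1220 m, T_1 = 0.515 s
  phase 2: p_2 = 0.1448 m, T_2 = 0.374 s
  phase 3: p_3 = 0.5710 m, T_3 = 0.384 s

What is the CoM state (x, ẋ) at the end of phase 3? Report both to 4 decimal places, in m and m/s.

phase 1: p=-0.1220, T=0.515, ωT=1.927954, cosh=3.510437, sinh=3.364992; start (x,ẋ)=(-0.104900, 0.102200) → end (x,ẋ)=(0.029892, 0.574178)
phase 2: p=0.1448, T=0.374, ωT=1.400106, cosh=2.151101, sinh=1.904530; start (x,ẋ)=(0.029892, 0.574178) → end (x,ẋ)=(0.189732, 0.415848)
phase 3: p=0.5710, T=0.384, ωT=1.437542, cosh=2.223923, sinh=1.986413; start (x,ẋ)=(0.189732, 0.415848) → end (x,ẋ)=(-0.056256, -1.910424)

x = -0.0563, ẋ = -1.9104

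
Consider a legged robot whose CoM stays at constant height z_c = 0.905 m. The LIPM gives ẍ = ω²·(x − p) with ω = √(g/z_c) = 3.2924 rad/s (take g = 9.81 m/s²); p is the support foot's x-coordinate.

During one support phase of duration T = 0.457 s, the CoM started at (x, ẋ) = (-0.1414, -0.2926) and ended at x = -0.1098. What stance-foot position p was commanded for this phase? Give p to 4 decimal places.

p = -0.3042

ωT = 3.2924·0.457 = 1.504627; cosh(ωT) = 2.362287, sinh(ωT) = 2.140186
x(T) = p + (x₀−p)·cosh(ωT) + (ẋ₀/ω)·sinh(ωT) ⇒ p·(1 − cosh) = x(T) − x₀·cosh − (ẋ₀/ω)·sinh
numerator   = -0.1098 − (-0.1414)·2.362287 − (-0.2926/3.2924)·2.140186 = 0.414429
denominator = 1 − 2.362287 = -1.362287
p = 0.414429 / -1.362287 = -0.3042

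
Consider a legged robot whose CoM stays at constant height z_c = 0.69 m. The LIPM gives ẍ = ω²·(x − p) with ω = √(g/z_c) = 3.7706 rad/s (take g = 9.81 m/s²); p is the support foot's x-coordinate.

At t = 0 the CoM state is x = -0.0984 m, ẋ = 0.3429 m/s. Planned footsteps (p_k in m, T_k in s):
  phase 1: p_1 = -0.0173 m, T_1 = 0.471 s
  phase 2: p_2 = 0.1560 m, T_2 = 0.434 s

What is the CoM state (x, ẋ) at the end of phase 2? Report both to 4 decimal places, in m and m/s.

phase 1: p=-0.0173, T=0.471, ωT=1.775953, cosh=3.037613, sinh=2.868291; start (x,ẋ)=(-0.098400, 0.342900) → end (x,ẋ)=(-0.002807, 0.164487)
phase 2: p=0.1560, T=0.434, ωT=1.636440, cosh=2.665762, sinh=2.471090; start (x,ẋ)=(-0.002807, 0.164487) → end (x,ẋ)=(-0.159544, -1.041199)

x = -0.1595, ẋ = -1.0412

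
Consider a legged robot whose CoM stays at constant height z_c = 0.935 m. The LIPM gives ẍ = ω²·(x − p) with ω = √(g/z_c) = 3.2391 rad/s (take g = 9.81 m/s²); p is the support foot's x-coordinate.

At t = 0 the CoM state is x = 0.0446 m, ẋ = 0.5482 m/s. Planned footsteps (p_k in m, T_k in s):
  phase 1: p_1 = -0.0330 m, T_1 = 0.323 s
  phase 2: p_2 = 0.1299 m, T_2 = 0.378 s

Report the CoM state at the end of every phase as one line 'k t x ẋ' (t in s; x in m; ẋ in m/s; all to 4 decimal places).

1 0.3230 0.3023 1.1903
2 0.7010 1.0195 3.0673

phase 1: p=-0.0330, T=0.323, ωT=1.046229, cosh=1.599078, sinh=1.247818; start (x,ẋ)=(0.044600, 0.548200) → end (x,ẋ)=(0.302275, 1.190259)
phase 2: p=0.1299, T=0.378, ωT=1.224380, cosh=1.847998, sinh=1.554058; start (x,ẋ)=(0.302275, 1.190259) → end (x,ẋ)=(1.019512, 3.067287)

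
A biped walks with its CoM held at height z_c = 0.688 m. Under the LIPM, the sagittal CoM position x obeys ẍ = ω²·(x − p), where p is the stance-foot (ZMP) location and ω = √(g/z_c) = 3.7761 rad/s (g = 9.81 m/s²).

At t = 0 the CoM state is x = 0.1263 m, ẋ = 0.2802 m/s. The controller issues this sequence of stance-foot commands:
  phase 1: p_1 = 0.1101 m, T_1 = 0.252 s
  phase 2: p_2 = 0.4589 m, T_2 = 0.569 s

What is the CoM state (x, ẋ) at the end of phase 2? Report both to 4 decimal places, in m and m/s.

phase 1: p=0.1101, T=0.252, ωT=0.951577, cosh=1.487961, sinh=1.101830; start (x,ẋ)=(0.126300, 0.280200) → end (x,ẋ)=(0.215965, 0.484329)
phase 2: p=0.4589, T=0.569, ωT=2.148601, cosh=4.344751, sinh=4.228104; start (x,ẋ)=(0.215965, 0.484329) → end (x,ẋ)=(-0.054290, -1.774356)

x = -0.0543, ẋ = -1.7744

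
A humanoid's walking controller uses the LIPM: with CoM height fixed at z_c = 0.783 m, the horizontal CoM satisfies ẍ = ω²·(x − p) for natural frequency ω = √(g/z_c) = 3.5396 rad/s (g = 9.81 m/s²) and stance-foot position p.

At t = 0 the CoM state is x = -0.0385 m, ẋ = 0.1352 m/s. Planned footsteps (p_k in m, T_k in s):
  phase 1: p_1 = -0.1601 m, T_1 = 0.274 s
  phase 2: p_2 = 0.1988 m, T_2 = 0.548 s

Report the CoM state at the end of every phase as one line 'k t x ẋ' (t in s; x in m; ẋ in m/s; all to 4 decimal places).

1 0.2740 0.0664 0.6900
2 0.8220 0.3929 0.8536

phase 1: p=-0.1601, T=0.274, ωT=0.969850, cosh=1.508345, sinh=1.129205; start (x,ẋ)=(-0.038500, 0.135200) → end (x,ẋ)=(0.066446, 0.689955)
phase 2: p=0.1988, T=0.548, ωT=1.939701, cosh=3.550208, sinh=3.406461; start (x,ẋ)=(0.066446, 0.689955) → end (x,ẋ)=(0.392920, 0.853629)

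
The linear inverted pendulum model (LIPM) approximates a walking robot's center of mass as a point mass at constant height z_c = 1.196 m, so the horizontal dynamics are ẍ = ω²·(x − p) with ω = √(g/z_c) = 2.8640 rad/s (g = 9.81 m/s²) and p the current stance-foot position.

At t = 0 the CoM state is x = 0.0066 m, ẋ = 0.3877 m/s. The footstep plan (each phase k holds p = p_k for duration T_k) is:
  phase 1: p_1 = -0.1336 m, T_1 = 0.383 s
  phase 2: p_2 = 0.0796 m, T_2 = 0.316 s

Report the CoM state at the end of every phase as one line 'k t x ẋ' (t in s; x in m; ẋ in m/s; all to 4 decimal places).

1 0.3830 0.2799 1.1795
2 0.6990 0.7934 2.2894

phase 1: p=-0.1336, T=0.383, ωT=1.096912, cosh=1.664402, sinh=1.330501; start (x,ẋ)=(0.006600, 0.387700) → end (x,ẋ)=(0.279859, 1.179529)
phase 2: p=0.0796, T=0.316, ωT=0.905024, cosh=1.438262, sinh=1.033730; start (x,ẋ)=(0.279859, 1.179529) → end (x,ẋ)=(0.793363, 2.289359)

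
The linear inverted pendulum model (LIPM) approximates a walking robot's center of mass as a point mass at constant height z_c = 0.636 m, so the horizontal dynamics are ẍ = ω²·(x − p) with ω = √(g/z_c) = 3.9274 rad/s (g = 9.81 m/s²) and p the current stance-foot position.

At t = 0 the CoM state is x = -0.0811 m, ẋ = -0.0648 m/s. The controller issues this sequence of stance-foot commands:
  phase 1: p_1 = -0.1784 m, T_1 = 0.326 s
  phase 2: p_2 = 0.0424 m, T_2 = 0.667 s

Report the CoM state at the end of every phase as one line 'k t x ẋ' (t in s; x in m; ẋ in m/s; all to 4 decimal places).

phase 1: p=-0.1784, T=0.326, ωT=1.280332, cosh=1.937890, sinh=1.659945; start (x,ẋ)=(-0.081100, -0.064800) → end (x,ẋ)=(-0.017231, 0.508750)
phase 2: p=0.0424, T=0.667, ωT=2.619576, cosh=6.901366, sinh=6.828532; start (x,ẋ)=(-0.017231, 0.508750) → end (x,ẋ)=(0.515419, 1.911847)

1 0.3260 -0.0172 0.5087
2 0.9930 0.5154 1.9118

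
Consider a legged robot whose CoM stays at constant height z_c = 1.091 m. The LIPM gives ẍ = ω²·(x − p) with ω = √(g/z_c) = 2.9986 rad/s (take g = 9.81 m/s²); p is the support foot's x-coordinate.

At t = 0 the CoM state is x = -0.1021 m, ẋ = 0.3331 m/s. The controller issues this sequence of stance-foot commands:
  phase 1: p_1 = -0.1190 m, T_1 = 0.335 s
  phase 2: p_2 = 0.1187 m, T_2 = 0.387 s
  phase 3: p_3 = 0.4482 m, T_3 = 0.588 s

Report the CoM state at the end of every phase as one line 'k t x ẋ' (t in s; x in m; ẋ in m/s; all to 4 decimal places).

phase 1: p=-0.1190, T=0.335, ωT=1.004531, cosh=1.548421, sinh=1.182205; start (x,ẋ)=(-0.102100, 0.333100) → end (x,ẋ)=(0.038494, 0.575689)
phase 2: p=0.1187, T=0.387, ωT=1.160458, cosh=1.752369, sinh=1.439026; start (x,ẋ)=(0.038494, 0.575689) → end (x,ẋ)=(0.254422, 0.662724)
phase 3: p=0.4482, T=0.588, ωT=1.763177, cosh=3.001215, sinh=2.829716; start (x,ẋ)=(0.254422, 0.662724) → end (x,ẋ)=(0.492029, 0.344735)

1 0.3350 0.0385 0.5757
2 0.7220 0.2544 0.6627
3 1.3100 0.4920 0.3447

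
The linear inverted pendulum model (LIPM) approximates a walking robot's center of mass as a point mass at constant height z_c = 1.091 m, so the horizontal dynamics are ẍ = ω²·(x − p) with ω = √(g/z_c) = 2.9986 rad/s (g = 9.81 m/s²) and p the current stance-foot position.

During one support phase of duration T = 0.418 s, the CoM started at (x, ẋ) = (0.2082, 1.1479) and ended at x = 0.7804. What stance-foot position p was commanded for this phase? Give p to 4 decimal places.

p = 0.2569

ωT = 2.9986·0.418 = 1.253415; cosh(ωT) = 1.893905, sinh(ωT) = 1.608377
x(T) = p + (x₀−p)·cosh(ωT) + (ẋ₀/ω)·sinh(ωT) ⇒ p·(1 − cosh) = x(T) − x₀·cosh − (ẋ₀/ω)·sinh
numerator   = 0.7804 − (0.2082)·1.893905 − (1.1479/2.9986)·1.608377 = -0.229617
denominator = 1 − 1.893905 = -0.893905
p = -0.229617 / -0.893905 = 0.2569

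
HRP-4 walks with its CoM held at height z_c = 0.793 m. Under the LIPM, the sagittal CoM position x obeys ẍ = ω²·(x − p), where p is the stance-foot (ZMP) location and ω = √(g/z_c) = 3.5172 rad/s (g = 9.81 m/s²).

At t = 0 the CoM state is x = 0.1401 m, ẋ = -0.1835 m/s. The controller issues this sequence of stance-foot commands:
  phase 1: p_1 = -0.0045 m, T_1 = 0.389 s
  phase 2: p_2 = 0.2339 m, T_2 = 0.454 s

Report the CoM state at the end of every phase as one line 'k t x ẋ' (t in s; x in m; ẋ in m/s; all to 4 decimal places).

1 0.3890 0.2021 0.5504
2 0.8430 0.5226 1.1496

phase 1: p=-0.0045, T=0.389, ωT=1.368191, cosh=2.091402, sinh=1.836835; start (x,ẋ)=(0.140100, -0.183500) → end (x,ẋ)=(0.202085, 0.550418)
phase 2: p=0.2339, T=0.454, ωT=1.596809, cosh=2.569897, sinh=2.367355; start (x,ẋ)=(0.202085, 0.550418) → end (x,ẋ)=(0.522614, 1.149613)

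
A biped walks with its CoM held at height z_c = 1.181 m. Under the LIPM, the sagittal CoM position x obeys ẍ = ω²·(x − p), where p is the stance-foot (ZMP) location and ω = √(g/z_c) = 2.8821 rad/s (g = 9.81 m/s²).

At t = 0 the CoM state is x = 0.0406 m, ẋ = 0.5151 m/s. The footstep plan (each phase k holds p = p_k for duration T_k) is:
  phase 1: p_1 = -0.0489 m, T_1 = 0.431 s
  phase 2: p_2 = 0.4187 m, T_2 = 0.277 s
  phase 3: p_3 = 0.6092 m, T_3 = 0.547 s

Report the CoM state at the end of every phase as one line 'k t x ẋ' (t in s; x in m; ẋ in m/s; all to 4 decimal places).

phase 1: p=-0.0489, T=0.431, ωT=1.242185, cosh=1.875963, sinh=1.587210; start (x,ẋ)=(0.040600, 0.515100) → end (x,ẋ)=(0.402671, 1.375726)
phase 2: p=0.4187, T=0.277, ωT=0.798342, cosh=1.335964, sinh=0.885889; start (x,ẋ)=(0.402671, 1.375726) → end (x,ẋ)=(0.820151, 1.796995)
phase 3: p=0.6092, T=0.547, ωT=1.576509, cosh=2.522365, sinh=2.315670; start (x,ẋ)=(0.820151, 1.796995) → end (x,ẋ)=(2.585121, 5.940564)

1 0.4310 0.4027 1.3757
2 0.7080 0.8202 1.7970
3 1.2550 2.5851 5.9406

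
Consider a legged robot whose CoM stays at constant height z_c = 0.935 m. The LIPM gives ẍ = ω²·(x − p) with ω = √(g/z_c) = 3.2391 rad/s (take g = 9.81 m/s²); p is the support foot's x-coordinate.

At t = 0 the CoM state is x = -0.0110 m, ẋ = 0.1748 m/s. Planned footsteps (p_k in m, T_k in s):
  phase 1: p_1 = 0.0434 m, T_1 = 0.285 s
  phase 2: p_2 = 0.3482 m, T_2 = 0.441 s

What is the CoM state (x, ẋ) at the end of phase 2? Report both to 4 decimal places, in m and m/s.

x = -0.3316, ẋ = -1.9319

phase 1: p=0.0434, T=0.285, ωT=0.923143, cosh=1.457230, sinh=1.059961; start (x,ẋ)=(-0.011000, 0.174800) → end (x,ẋ)=(0.021328, 0.067951)
phase 2: p=0.3482, T=0.441, ωT=1.428443, cosh=2.205940, sinh=1.966258; start (x,ẋ)=(0.021328, 0.067951) → end (x,ẋ)=(-0.331611, -1.931920)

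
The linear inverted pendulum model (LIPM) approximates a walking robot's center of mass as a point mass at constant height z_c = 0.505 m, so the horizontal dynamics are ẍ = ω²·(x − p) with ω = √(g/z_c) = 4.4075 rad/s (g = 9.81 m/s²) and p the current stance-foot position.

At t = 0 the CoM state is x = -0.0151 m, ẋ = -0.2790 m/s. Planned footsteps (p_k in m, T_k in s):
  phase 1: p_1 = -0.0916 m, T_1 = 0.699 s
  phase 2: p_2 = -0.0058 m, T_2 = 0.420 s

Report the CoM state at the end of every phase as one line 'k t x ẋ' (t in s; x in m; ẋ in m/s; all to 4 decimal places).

1 0.6990 0.0553 0.6193
2 1.1190 0.6299 2.8566

phase 1: p=-0.0916, T=0.699, ωT=3.080842, cosh=10.911331, sinh=10.865411; start (x,ẋ)=(-0.015100, -0.279000) → end (x,ẋ)=(0.055323, 0.619270)
phase 2: p=-0.0058, T=0.420, ωT=1.851150, cosh=3.262097, sinh=3.105041; start (x,ẋ)=(0.055323, 0.619270) → end (x,ẋ)=(0.629860, 2.856620)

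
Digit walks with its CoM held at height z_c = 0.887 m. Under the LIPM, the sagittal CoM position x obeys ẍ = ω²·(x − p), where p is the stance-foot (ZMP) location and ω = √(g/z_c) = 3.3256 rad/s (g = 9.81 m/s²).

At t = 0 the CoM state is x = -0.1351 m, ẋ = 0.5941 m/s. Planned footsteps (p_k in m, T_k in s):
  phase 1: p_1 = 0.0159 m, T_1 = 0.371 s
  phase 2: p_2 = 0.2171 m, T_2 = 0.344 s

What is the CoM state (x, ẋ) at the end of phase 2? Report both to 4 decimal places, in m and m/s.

phase 1: p=0.0159, T=0.371, ωT=1.233798, cosh=1.862716, sinh=1.571531; start (x,ẋ)=(-0.135100, 0.594100) → end (x,ẋ)=(0.015375, 0.317471)
phase 2: p=0.2171, T=0.344, ωT=1.144006, cosh=1.728930, sinh=1.410390; start (x,ẋ)=(0.015375, 0.317471) → end (x,ẋ)=(0.002971, -0.397284)

x = 0.0030, ẋ = -0.3973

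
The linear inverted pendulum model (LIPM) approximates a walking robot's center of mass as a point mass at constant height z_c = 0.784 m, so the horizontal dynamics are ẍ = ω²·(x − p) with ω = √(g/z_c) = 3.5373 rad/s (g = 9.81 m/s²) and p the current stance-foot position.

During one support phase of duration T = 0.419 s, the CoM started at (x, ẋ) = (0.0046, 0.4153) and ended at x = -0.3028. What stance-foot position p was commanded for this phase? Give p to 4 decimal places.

ωT = 3.5373·0.419 = 1.482129; cosh(ωT) = 2.314730, sinh(ωT) = 2.087577
x(T) = p + (x₀−p)·cosh(ωT) + (ẋ₀/ω)·sinh(ωT) ⇒ p·(1 − cosh) = x(T) − x₀·cosh − (ẋ₀/ω)·sinh
numerator   = -0.3028 − (0.0046)·2.314730 − (0.4153/3.5373)·2.087577 = -0.558542
denominator = 1 − 2.314730 = -1.314730
p = -0.558542 / -1.314730 = 0.4248

p = 0.4248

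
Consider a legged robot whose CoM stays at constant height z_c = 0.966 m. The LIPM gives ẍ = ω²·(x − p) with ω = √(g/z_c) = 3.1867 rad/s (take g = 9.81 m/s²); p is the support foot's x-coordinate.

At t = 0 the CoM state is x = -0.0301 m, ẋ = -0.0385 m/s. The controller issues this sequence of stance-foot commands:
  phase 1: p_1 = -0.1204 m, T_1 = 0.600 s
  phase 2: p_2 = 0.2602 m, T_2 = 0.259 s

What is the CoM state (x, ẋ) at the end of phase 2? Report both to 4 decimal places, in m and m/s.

x = 0.3498, ẋ = 0.7959

phase 1: p=-0.1204, T=0.600, ωT=1.912020, cosh=3.457263, sinh=3.309481; start (x,ẋ)=(-0.030100, -0.038500) → end (x,ẋ)=(0.151807, 0.819228)
phase 2: p=0.2602, T=0.259, ωT=0.825355, cosh=1.360385, sinh=0.922306; start (x,ẋ)=(0.151807, 0.819228) → end (x,ẋ)=(0.349848, 0.795888)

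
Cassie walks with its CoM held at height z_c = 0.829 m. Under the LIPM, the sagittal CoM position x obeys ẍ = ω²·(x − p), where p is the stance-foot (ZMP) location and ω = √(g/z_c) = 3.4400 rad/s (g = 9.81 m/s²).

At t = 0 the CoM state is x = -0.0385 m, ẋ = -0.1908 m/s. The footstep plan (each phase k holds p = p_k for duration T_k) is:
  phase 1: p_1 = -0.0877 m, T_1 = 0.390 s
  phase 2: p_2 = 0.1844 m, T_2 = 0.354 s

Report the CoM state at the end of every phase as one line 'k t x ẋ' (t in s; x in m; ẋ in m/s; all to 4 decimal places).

phase 1: p=-0.0877, T=0.390, ωT=1.341600, cosh=2.043293, sinh=1.781866; start (x,ẋ)=(-0.038500, -0.190800) → end (x,ẋ)=(-0.086001, -0.088283)
phase 2: p=0.1844, T=0.354, ωT=1.217760, cosh=1.837751, sinh=1.541858; start (x,ẋ)=(-0.086001, -0.088283) → end (x,ẋ)=(-0.352100, -1.596449)

1 0.3900 -0.0860 -0.0883
2 0.7440 -0.3521 -1.5964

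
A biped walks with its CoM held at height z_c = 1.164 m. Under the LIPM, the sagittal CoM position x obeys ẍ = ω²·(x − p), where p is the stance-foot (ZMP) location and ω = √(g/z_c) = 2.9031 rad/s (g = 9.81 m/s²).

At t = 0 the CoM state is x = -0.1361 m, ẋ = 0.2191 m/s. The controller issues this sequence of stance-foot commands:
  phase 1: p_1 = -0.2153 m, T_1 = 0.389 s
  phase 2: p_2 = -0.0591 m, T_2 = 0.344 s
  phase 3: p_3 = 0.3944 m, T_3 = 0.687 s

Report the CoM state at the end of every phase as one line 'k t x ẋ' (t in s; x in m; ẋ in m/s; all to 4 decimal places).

phase 1: p=-0.2153, T=0.389, ωT=1.129306, cosh=1.708383, sinh=1.385125; start (x,ẋ)=(-0.136100, 0.219100) → end (x,ẋ)=(0.024541, 0.692782)
phase 2: p=-0.0591, T=0.344, ωT=0.998666, cosh=1.541515, sinh=1.173144; start (x,ẋ)=(0.024541, 0.692782) → end (x,ẋ)=(0.349787, 1.352794)
phase 3: p=0.3944, T=0.687, ωT=1.994430, cosh=3.742051, sinh=3.605960; start (x,ẋ)=(0.349787, 1.352794) → end (x,ẋ)=(1.907772, 4.595200)

1 0.3890 0.0245 0.6928
2 0.7330 0.3498 1.3528
3 1.4200 1.9078 4.5952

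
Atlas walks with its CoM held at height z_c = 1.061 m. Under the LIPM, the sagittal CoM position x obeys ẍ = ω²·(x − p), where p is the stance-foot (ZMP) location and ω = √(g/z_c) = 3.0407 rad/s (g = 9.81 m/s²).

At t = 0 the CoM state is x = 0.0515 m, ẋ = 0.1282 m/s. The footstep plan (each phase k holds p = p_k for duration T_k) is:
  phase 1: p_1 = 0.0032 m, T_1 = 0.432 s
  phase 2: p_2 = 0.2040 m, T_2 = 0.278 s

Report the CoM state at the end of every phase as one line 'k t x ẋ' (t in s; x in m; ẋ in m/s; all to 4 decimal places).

1 0.4320 0.1723 0.5090
2 0.7100 0.3192 0.6103

phase 1: p=0.0032, T=0.432, ωT=1.313582, cosh=1.994165, sinh=1.725310; start (x,ẋ)=(0.051500, 0.128200) → end (x,ẋ)=(0.172260, 0.509041)
phase 2: p=0.2040, T=0.278, ωT=0.845315, cosh=1.379066, sinh=0.949644; start (x,ẋ)=(0.172260, 0.509041) → end (x,ẋ)=(0.319207, 0.610348)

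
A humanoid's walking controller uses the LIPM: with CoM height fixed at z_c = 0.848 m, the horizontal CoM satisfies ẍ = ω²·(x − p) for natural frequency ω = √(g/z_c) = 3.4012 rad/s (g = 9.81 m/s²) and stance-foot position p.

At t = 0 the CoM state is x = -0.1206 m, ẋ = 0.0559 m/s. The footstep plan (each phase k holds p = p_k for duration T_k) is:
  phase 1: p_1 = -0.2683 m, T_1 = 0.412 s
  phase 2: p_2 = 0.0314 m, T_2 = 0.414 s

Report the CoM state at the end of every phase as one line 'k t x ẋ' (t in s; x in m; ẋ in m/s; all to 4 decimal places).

phase 1: p=-0.2683, T=0.412, ωT=1.401294, cosh=2.153365, sinh=1.907087; start (x,ẋ)=(-0.120600, 0.055900) → end (x,ẋ)=(0.081096, 1.078412)
phase 2: p=0.0314, T=0.414, ωT=1.408097, cosh=2.166388, sinh=1.921780; start (x,ẋ)=(0.081096, 1.078412) → end (x,ẋ)=(0.748395, 2.661088)

1 0.4120 0.0811 1.0784
2 0.8260 0.7484 2.6611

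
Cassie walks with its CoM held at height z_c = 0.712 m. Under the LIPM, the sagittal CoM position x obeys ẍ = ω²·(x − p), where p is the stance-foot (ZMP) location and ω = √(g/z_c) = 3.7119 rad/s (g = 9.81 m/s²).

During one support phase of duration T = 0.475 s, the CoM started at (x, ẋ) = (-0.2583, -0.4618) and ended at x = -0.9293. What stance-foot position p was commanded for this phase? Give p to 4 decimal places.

p = -0.0989

ωT = 3.7119·0.475 = 1.763152; cosh(ωT) = 3.001147, sinh(ωT) = 2.829643
x(T) = p + (x₀−p)·cosh(ωT) + (ẋ₀/ω)·sinh(ωT) ⇒ p·(1 − cosh) = x(T) − x₀·cosh − (ẋ₀/ω)·sinh
numerator   = -0.9293 − (-0.2583)·3.001147 − (-0.4618/3.7119)·2.829643 = 0.197934
denominator = 1 − 3.001147 = -2.001147
p = 0.197934 / -2.001147 = -0.0989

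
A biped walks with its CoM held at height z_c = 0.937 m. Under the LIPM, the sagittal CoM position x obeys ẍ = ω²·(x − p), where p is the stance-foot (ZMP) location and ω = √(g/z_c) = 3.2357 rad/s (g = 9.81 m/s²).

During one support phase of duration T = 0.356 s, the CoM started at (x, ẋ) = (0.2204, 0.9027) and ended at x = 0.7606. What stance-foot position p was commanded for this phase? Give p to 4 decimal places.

ωT = 3.2357·0.356 = 1.151909; cosh(ωT) = 1.740131, sinh(ωT) = 1.424098
x(T) = p + (x₀−p)·cosh(ωT) + (ẋ₀/ω)·sinh(ωT) ⇒ p·(1 − cosh) = x(T) − x₀·cosh − (ẋ₀/ω)·sinh
numerator   = 0.7606 − (0.2204)·1.740131 − (0.9027/3.2357)·1.424098 = -0.020222
denominator = 1 − 1.740131 = -0.740131
p = -0.020222 / -0.740131 = 0.0273

p = 0.0273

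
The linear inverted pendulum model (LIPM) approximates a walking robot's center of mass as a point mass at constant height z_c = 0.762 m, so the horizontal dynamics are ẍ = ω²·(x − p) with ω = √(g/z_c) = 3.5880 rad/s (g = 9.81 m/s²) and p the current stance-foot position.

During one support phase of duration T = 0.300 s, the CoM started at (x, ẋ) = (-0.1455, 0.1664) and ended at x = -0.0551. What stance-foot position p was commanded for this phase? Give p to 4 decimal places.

p = -0.1930

ωT = 3.5880·0.300 = 1.076400; cosh(ωT) = 1.637459, sinh(ωT) = 1.296639
x(T) = p + (x₀−p)·cosh(ωT) + (ẋ₀/ω)·sinh(ωT) ⇒ p·(1 − cosh) = x(T) − x₀·cosh − (ẋ₀/ω)·sinh
numerator   = -0.0551 − (-0.1455)·1.637459 − (0.1664/3.5880)·1.296639 = 0.123016
denominator = 1 − 1.637459 = -0.637459
p = 0.123016 / -0.637459 = -0.1930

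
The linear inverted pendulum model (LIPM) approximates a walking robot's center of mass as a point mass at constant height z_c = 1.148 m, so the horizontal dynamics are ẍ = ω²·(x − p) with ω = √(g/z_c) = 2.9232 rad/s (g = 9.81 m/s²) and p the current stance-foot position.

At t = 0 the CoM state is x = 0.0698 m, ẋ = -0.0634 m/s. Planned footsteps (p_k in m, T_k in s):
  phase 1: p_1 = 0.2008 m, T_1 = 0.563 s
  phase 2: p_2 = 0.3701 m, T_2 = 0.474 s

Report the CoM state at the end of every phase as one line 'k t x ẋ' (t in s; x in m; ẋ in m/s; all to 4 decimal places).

1 0.5630 -0.2056 -1.1263
2 1.0370 -1.5743 -5.5448

phase 1: p=0.2008, T=0.563, ωT=1.645762, cosh=2.688911, sinh=2.496046; start (x,ẋ)=(0.069800, -0.063400) → end (x,ẋ)=(-0.205583, -1.126311)
phase 2: p=0.3701, T=0.474, ωT=1.385597, cosh=2.123693, sinh=1.873518; start (x,ẋ)=(-0.205583, -1.126311) → end (x,ẋ)=(-1.574342, -5.544763)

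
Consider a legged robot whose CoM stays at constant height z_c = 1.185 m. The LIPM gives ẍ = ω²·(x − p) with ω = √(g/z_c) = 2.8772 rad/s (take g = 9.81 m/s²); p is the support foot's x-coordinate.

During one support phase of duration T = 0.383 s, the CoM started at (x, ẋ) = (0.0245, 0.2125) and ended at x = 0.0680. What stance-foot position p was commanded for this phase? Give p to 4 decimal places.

p = 0.1070

ωT = 2.8772·0.383 = 1.101968; cosh(ωT) = 1.671150, sinh(ωT) = 1.338933
x(T) = p + (x₀−p)·cosh(ωT) + (ẋ₀/ω)·sinh(ωT) ⇒ p·(1 − cosh) = x(T) − x₀·cosh − (ẋ₀/ω)·sinh
numerator   = 0.0680 − (0.0245)·1.671150 − (0.2125/2.8772)·1.338933 = -0.071832
denominator = 1 − 1.671150 = -0.671150
p = -0.071832 / -0.671150 = 0.1070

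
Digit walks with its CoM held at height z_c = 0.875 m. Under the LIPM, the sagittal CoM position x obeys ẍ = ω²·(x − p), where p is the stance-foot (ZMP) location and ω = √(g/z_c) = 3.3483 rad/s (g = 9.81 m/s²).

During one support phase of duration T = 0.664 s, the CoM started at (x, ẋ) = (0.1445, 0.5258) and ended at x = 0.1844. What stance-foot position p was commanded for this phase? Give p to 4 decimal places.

ωT = 3.3483·0.664 = 2.223271; cosh(ωT) = 4.672877, sinh(ωT) = 4.564622
x(T) = p + (x₀−p)·cosh(ωT) + (ẋ₀/ω)·sinh(ωT) ⇒ p·(1 − cosh) = x(T) − x₀·cosh − (ẋ₀/ω)·sinh
numerator   = 0.1844 − (0.1445)·4.672877 − (0.5258/3.3483)·4.564622 = -1.207636
denominator = 1 − 4.672877 = -3.672877
p = -1.207636 / -3.672877 = 0.3288

p = 0.3288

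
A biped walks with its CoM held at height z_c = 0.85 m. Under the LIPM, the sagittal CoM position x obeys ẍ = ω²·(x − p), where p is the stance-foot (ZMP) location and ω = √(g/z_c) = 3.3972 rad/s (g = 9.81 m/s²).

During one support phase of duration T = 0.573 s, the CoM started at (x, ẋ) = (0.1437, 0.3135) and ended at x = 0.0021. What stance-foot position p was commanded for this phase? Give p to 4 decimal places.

ωT = 3.3972·0.573 = 1.946596; cosh(ωT) = 3.573780, sinh(ωT) = 3.431020
x(T) = p + (x₀−p)·cosh(ωT) + (ẋ₀/ω)·sinh(ωT) ⇒ p·(1 − cosh) = x(T) − x₀·cosh − (ẋ₀/ω)·sinh
numerator   = 0.0021 − (0.1437)·3.573780 − (0.3135/3.3972)·3.431020 = -0.828073
denominator = 1 − 3.573780 = -2.573780
p = -0.828073 / -2.573780 = 0.3217

p = 0.3217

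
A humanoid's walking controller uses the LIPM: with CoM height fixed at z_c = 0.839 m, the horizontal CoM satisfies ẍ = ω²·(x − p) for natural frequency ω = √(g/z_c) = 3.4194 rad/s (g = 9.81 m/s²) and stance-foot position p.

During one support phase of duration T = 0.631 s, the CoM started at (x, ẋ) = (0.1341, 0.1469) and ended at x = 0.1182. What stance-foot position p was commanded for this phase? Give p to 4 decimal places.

ωT = 3.4194·0.631 = 2.157641; cosh(ωT) = 4.383154, sinh(ωT) = 4.267556
x(T) = p + (x₀−p)·cosh(ωT) + (ẋ₀/ω)·sinh(ωT) ⇒ p·(1 − cosh) = x(T) − x₀·cosh − (ẋ₀/ω)·sinh
numerator   = 0.1182 − (0.1341)·4.383154 − (0.1469/3.4194)·4.267556 = -0.652918
denominator = 1 − 4.383154 = -3.383154
p = -0.652918 / -3.383154 = 0.1930

p = 0.1930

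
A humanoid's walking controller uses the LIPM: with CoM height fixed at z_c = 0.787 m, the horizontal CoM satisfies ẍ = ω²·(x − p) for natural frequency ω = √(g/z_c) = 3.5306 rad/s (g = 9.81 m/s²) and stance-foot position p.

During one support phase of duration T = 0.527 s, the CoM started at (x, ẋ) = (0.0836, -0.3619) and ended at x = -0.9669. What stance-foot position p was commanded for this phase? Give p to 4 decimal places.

ωT = 3.5306·0.527 = 1.860626; cosh(ωT) = 3.291668, sinh(ωT) = 3.136093
x(T) = p + (x₀−p)·cosh(ωT) + (ẋ₀/ω)·sinh(ωT) ⇒ p·(1 − cosh) = x(T) − x₀·cosh − (ẋ₀/ω)·sinh
numerator   = -0.9669 − (0.0836)·3.291668 − (-0.3619/3.5306)·3.136093 = -0.920622
denominator = 1 − 3.291668 = -2.291668
p = -0.920622 / -2.291668 = 0.4017

p = 0.4017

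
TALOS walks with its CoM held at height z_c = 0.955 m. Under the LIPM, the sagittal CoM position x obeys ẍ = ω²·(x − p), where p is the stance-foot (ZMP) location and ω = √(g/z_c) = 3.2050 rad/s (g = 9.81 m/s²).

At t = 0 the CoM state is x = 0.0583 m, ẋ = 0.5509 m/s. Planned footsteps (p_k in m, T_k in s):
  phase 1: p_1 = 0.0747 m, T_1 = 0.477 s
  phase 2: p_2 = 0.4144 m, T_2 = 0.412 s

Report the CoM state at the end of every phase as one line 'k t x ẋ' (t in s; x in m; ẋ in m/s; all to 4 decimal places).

1 0.4770 0.4129 1.2147
2 0.8890 1.0705 2.4284

phase 1: p=0.0747, T=0.477, ωT=1.528785, cosh=2.414684, sinh=2.197885; start (x,ẋ)=(0.058300, 0.550900) → end (x,ẋ)=(0.412889, 1.214724)
phase 2: p=0.4144, T=0.412, ωT=1.320460, cosh=2.006078, sinh=1.739066; start (x,ẋ)=(0.412889, 1.214724) → end (x,ẋ)=(1.070490, 2.428407)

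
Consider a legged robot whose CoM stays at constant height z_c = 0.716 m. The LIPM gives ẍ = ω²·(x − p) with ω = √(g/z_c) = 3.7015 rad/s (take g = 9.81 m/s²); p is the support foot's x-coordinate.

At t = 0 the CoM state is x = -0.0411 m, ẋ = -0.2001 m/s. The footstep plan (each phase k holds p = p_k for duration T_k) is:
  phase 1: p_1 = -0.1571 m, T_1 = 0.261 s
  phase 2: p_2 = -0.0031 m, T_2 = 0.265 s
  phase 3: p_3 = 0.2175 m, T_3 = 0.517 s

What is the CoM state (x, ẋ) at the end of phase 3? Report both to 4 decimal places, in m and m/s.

phase 1: p=-0.1571, T=0.261, ωT=0.966091, cosh=1.504111, sinh=1.123543; start (x,ẋ)=(-0.041100, -0.200100) → end (x,ẋ)=(-0.043361, 0.181448)
phase 2: p=-0.0031, T=0.265, ωT=0.980897, cosh=1.520912, sinh=1.145937; start (x,ẋ)=(-0.043361, 0.181448) → end (x,ẋ)=(-0.008159, 0.105192)
phase 3: p=0.2175, T=0.517, ωT=1.913675, cosh=3.462746, sinh=3.315209; start (x,ẋ)=(-0.008159, 0.105192) → end (x,ẋ)=(-0.469688, -2.404871)

x = -0.4697, ẋ = -2.4049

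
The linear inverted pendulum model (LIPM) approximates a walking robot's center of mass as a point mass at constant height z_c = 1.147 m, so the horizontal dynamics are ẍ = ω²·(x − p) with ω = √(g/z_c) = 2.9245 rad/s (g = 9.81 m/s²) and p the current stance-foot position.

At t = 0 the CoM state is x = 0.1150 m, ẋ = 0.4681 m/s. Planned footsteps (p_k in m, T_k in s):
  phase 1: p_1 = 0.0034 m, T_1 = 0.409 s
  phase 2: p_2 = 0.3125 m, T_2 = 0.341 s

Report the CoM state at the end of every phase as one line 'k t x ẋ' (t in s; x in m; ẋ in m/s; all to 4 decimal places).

phase 1: p=0.0034, T=0.409, ωT=1.196120, cosh=1.804813, sinh=1.502448; start (x,ẋ)=(0.115000, 0.468100) → end (x,ẋ)=(0.445301, 1.335193)
phase 2: p=0.3125, T=0.341, ωT=0.997255, cosh=1.539860, sinh=1.170969; start (x,ẋ)=(0.445301, 1.335193) → end (x,ẋ)=(1.051607, 2.510789)

1 0.4090 0.4453 1.3352
2 0.7500 1.0516 2.5108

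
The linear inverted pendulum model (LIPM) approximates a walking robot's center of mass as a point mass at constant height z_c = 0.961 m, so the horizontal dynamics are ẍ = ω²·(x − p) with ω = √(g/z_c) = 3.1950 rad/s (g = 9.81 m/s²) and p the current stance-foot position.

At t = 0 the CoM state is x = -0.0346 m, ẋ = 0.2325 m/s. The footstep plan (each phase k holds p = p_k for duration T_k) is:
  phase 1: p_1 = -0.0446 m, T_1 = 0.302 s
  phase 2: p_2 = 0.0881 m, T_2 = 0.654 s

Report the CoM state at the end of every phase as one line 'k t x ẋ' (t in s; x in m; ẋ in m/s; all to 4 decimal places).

1 0.3020 0.0521 0.3852
2 0.9560 0.4200 1.1222

phase 1: p=-0.0446, T=0.302, ωT=0.964890, cosh=1.502762, sinh=1.121737; start (x,ẋ)=(-0.034600, 0.232500) → end (x,ẋ)=(0.052056, 0.385232)
phase 2: p=0.0881, T=0.654, ωT=2.089530, cosh=4.102431, sinh=3.978685; start (x,ẋ)=(0.052056, 0.385232) → end (x,ẋ)=(0.419957, 1.122203)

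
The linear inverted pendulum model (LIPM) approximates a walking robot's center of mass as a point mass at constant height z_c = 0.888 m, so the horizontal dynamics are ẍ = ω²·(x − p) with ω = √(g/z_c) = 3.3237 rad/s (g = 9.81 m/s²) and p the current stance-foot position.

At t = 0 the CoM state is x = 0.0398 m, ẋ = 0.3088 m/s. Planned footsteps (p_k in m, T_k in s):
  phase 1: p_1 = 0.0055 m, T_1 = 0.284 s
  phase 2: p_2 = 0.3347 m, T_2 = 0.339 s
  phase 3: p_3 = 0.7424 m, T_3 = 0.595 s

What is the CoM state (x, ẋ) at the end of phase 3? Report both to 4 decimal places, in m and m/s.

phase 1: p=0.0055, T=0.284, ωT=0.943931, cosh=1.479580, sinh=1.090484; start (x,ẋ)=(0.039800, 0.308800) → end (x,ẋ)=(0.157565, 0.581213)
phase 2: p=0.3347, T=0.339, ωT=1.126734, cosh=1.704827, sinh=1.380737; start (x,ẋ)=(0.157565, 0.581213) → end (x,ẋ)=(0.274164, 0.177966)
phase 3: p=0.7424, T=0.595, ωT=1.977602, cosh=3.681896, sinh=3.543496; start (x,ẋ)=(0.274164, 0.177966) → end (x,ẋ)=(-0.791863, -4.859410)

x = -0.7919, ẋ = -4.8594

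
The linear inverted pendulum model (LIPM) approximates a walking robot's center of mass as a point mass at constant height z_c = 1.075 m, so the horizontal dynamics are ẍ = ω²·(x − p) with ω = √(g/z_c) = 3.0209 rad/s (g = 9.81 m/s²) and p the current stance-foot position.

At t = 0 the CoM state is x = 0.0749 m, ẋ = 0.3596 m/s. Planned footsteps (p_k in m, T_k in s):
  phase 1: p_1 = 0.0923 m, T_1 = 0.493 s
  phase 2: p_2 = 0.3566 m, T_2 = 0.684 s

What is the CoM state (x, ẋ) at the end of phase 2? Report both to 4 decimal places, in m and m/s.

phase 1: p=0.0923, T=0.493, ωT=1.489304, cosh=2.329768, sinh=2.104239; start (x,ẋ)=(0.074900, 0.359600) → end (x,ẋ)=(0.302245, 0.727178)
phase 2: p=0.3566, T=0.684, ωT=2.066296, cosh=4.011087, sinh=3.884433; start (x,ẋ)=(0.302245, 0.727178) → end (x,ẋ)=(1.073622, 2.278948)

x = 1.0736, ẋ = 2.2789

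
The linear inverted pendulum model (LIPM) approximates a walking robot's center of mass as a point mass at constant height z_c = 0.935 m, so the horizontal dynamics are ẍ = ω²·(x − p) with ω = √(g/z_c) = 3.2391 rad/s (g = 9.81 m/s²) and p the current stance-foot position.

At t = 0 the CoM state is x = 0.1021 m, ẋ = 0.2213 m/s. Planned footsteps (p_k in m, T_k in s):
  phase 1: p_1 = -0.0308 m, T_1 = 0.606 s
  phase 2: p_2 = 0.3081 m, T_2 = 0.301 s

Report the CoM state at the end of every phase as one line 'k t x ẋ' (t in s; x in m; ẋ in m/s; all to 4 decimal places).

phase 1: p=-0.0308, T=0.606, ωT=1.962895, cosh=3.630179, sinh=3.489728; start (x,ẋ)=(0.102100, 0.221300) → end (x,ẋ)=(0.690074, 2.305604)
phase 2: p=0.3081, T=0.301, ωT=0.974969, cosh=1.514145, sinh=1.136941; start (x,ẋ)=(0.690074, 2.305604) → end (x,ẋ)=(1.695743, 4.897700)

1 0.6060 0.6901 2.3056
2 0.9070 1.6957 4.8977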